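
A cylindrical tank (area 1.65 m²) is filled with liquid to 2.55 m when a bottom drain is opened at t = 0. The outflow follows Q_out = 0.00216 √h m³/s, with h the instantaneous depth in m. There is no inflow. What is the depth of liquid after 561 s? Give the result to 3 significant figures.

1.51 m

Unsteady balance on liquid volume: A dh/dt = −0.00216 √h.
∫ h^(−1/2) dh = −(0.00216/A) ∫ dt, giving 2√h = 2√h₀ − (0.00216/A) t.
√h = √2.55 − 0.00216·561/(2·1.65) = 1.5969 − 0.36720 = 1.2297.
h = 1.2297² = 1.5121 m.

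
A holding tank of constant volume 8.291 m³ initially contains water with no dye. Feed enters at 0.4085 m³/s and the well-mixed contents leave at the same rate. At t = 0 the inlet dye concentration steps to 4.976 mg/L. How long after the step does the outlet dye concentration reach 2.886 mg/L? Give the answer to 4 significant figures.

Species balance: V dC/dt = Q(C_in − C) ⇒ τ = V/Q = 20.2962 s.
C(t) = C_in + (C₀ − C_in) e^(−t/τ). Set C = 2.886 and solve for t:
e^(−t/τ) = (C − C_in)/(C₀ − C_in) = (2.886 − 4.976)/(0 − 4.976) = 0.420016
t = −τ ln(…) = 20.2962 × 0.867462 = 17.6062 s.

17.61 s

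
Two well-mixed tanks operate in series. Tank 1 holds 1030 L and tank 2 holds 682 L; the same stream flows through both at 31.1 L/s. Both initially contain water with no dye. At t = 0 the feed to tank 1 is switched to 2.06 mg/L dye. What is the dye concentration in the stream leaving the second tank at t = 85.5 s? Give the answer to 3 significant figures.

Species balance on tank i: dCᵢ/dt = (Cᵢ₋₁ − Cᵢ)/τᵢ with τᵢ = Vᵢ/Q.
τ₁ = 1030/31.1 = 33.119 s; τ₂ = 682/31.1 = 21.929 s.
Tank 1: C₁ = C_in(1 − e^(−t/τ₁)). Tank 2 (τ₁ ≠ τ₂): C₂ = C_in[1 − (τ₁ e^(−t/τ₁) − τ₂ e^(−t/τ₂))/(τ₁ − τ₂)].
At t = 85.5: e^(−t/τ₁) = 0.075653, e^(−t/τ₂) = 0.020264.
C₂ = 2.06·[1 − (33.119·0.075653 − 21.929·0.020264)/(11.190)] = 2.06·0.81580 = 1.6805 mg/L.

1.68 mg/L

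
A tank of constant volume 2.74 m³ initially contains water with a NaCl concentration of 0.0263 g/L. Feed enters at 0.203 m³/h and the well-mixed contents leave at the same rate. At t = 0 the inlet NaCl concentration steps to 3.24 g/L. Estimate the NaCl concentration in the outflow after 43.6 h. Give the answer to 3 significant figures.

3.11 g/L

Mass balance on the solute (V constant): V dC/dt = Q(C_in − C).
Time constant τ = V/Q = 2.74/0.203 = 13.498 h.
Solution: C(t) = C_in + (C₀ − C_in) e^(−t/τ).
C(43.6) = 3.24 + (0.0263 − 3.24)·e^(−43.6/13.498) = 3.24 + (-3.2137)·0.039549 = 3.1129 g/L.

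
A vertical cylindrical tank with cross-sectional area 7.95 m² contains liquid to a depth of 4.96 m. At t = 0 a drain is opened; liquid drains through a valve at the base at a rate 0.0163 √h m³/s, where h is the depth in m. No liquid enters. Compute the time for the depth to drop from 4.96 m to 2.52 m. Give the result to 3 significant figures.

624 s

Mass balance (ρ constant): A dh/dt = −0.0163 √h.
Separate and integrate: 2(√h − √h₀) = −(0.0163/A) t.
t = 2A(√h₀ − √h)/0.0163 = 2·7.95·(√4.96 − √2.52)/0.0163
  = 15.900 × (2.2271 − 1.5875) / 0.0163 = 623.96 s.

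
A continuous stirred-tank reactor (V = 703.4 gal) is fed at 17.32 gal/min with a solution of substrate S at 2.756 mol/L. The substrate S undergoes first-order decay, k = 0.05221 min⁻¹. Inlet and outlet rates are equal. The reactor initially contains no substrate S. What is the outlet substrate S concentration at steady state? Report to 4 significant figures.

Accumulation = in − out − consumed: V dC/dt = Q C_in − Q C − k V C.
At steady state: 0 = Q C_in − (Q + kV) C_ss, so C_ss = Q C_in/(Q + kV).
C_ss = 17.32·2.756/(17.32 + 0.05221·703.4) = 47.7339/54.0445 = 0.883233 mol/L.

0.8832 mol/L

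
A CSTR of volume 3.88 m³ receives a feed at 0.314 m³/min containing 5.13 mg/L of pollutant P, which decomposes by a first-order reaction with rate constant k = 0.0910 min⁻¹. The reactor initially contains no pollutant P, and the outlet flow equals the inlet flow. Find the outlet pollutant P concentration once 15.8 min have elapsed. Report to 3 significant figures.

V dC/dt = Q(C_in − C) − k V C.
This is linear with rate a = Q/V + k = 0.17193 min⁻¹.
C_ss = Q C_in/(Q + kV) = 2.4147 mg/L; C(t) = C_ss + (C₀ − C_ss) e^(−a t).
C(15.8) = 2.4147 + (-2.4147)·e^(−0.17193·15.8) = 2.4147 + (-2.4147)·0.066108 = 2.2551 mg/L.

2.26 mg/L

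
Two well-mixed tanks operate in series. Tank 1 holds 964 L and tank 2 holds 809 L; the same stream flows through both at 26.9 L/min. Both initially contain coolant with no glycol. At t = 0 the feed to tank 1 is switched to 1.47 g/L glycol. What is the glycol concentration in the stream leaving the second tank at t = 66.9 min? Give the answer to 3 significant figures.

0.886 g/L

Species balance on tank i: dCᵢ/dt = (Cᵢ₋₁ − Cᵢ)/τᵢ with τᵢ = Vᵢ/Q.
τ₁ = 964/26.9 = 35.836 min; τ₂ = 809/26.9 = 30.074 min.
Tank 1: C₁ = C_in(1 − e^(−t/τ₁)). Tank 2 (τ₁ ≠ τ₂): C₂ = C_in[1 − (τ₁ e^(−t/τ₁) − τ₂ e^(−t/τ₂))/(τ₁ − τ₂)].
At t = 66.9: e^(−t/τ₁) = 0.15462, e^(−t/τ₂) = 0.10812.
C₂ = 1.47·[1 − (35.836·0.15462 − 30.074·0.10812)/(5.7621)] = 1.47·0.60272 = 0.88600 g/L.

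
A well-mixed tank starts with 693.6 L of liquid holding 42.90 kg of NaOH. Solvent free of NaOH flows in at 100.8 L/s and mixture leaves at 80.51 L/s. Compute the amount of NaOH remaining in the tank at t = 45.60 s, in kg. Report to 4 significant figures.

1.486 kg

Let m(t) be the amount of NaOH. Volume: V(t) = V₀ + (Q_in − Q_out) t = 693.6 + 20.2900 t; V(45.60) = 1618.82 L.
Species balance (pure solvent in): dm/dt = −Q_out · m/V(t).
dm/m = −Q_out dt/(V₀ + 20.2900 t); integrating gives ln(m/m₀) = −(Q_out/(Q_in−Q_out)) ln(V/V₀).
m = m₀ (V₀/V)^(Q_out/(Q_in−Q_out)) = 42.90 × (693.6/1618.82)^(3.96796) = 1.48555 kg.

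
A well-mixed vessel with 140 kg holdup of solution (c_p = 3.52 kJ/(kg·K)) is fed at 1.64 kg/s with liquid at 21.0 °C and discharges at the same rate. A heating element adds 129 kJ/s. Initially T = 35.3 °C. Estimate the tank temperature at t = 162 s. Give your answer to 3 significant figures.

Energy balance: M c_p dT/dt = ṁ c_p (T_in − T) + 129.
τ = M/ṁ = 85.366 s; T_ss = T_in + Q̇/(ṁ c_p) = 21.0 + 129/(1.64·3.52) = 43.346 °C.
Solution: T(t) = T_ss + (T₀ − T_ss) e^(−t/τ).
T(162) = 43.346 + (-8.0462)·e^(−162/85.366) = 43.346 + (-8.0462)·0.14991 = 42.140 °C.

42.1 °C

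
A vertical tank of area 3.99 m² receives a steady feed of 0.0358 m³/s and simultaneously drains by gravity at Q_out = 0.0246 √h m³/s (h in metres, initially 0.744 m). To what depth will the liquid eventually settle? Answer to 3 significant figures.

A dh/dt = Q_in − 0.0246 √h. Steady state requires inflow = outflow:
Q_in = 0.0246 √h_ss ⇒ √h_ss = 0.0358/0.0246 = 1.4553.
h_ss = 1.4553² = 2.1179 m. (Since h₀ = 0.744 m < h_ss, the level will rise toward this value.)

2.12 m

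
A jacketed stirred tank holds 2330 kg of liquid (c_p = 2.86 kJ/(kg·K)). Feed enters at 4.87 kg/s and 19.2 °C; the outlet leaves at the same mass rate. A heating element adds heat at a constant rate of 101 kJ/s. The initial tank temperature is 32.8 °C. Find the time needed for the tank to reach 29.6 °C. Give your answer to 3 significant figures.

336 s

First-law balance (no shaft work): M c_p dT/dt = ṁ c_p (T_in − T) + 101.
τ = M/ṁ = 478.44 s; T_ss = T_in + Q̇/(ṁ c_p) = 26.451 °C.
T(t) = T_ss + (T₀ − T_ss) e^(−t/τ). Set T = 29.6:
e^(−t/τ) = (29.6 − 26.451)/(32.8 − 26.451) = 0.49595
t = −478.44 · ln(0.49595) = 335.52 s.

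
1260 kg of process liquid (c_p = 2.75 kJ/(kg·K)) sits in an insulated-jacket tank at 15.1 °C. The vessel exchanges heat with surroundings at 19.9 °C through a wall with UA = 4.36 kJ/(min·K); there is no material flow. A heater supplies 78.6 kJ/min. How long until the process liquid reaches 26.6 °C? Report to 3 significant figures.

557 min

Lumped-capacitance energy balance: M c_p dT/dt = UA(T_amb − T) + Q̇.
τ = M c_p/UA = 794.72 min; T_ss = T_amb + Q̇/UA = 19.9 + 78.6/4.36 = 37.928 °C.
T(t) = T_ss + (T₀ − T_ss)e^(−t/τ); set T = 26.6:
t = −τ ln[(T − T_ss)/(T₀ − T_ss)] = −794.72 · ln(0.49622) = 556.89 min.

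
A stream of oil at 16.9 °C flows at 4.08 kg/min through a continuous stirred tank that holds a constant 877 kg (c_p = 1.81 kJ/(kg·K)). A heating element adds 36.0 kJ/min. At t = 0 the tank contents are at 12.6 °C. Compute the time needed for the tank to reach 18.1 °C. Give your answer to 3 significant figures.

M c_p dT/dt = ṁ c_p (T_in − T) + Q̇.
τ = M/ṁ = 214.95 min; T_ss = T_in + Q̇/(ṁ c_p) = 21.775 °C.
T(t) = T_ss + (T₀ − T_ss) e^(−t/τ). Set T = 18.1:
e^(−t/τ) = (18.1 − 21.775)/(12.6 − 21.775) = 0.40054
t = −214.95 · ln(0.40054) = 196.67 min.

197 min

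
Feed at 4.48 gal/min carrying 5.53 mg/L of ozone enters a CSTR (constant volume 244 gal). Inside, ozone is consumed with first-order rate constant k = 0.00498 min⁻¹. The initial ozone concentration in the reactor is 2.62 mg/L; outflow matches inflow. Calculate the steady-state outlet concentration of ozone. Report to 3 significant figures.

4.35 mg/L

V dC/dt = Q(C_in − C) − k V C.
At steady state: 0 = Q C_in − (Q + kV) C_ss, so C_ss = Q C_in/(Q + kV).
C_ss = 4.48·5.53/(4.48 + 0.00498·244) = 24.774/5.6951 = 4.3501 mg/L.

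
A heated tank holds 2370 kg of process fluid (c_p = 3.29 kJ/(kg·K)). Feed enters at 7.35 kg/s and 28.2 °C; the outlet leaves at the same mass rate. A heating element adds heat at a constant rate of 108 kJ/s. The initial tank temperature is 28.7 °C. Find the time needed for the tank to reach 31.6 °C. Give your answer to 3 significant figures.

M c_p dT/dt = ṁ c_p (T_in − T) + Q̇.
τ = M/ṁ = 322.45 s; T_ss = T_in + Q̇/(ṁ c_p) = 32.666 °C.
T(t) = T_ss + (T₀ − T_ss) e^(−t/τ). Set T = 31.6:
e^(−t/τ) = (31.6 − 32.666)/(28.7 − 32.666) = 0.26883
t = −322.45 · ln(0.26883) = 423.60 s.

424 s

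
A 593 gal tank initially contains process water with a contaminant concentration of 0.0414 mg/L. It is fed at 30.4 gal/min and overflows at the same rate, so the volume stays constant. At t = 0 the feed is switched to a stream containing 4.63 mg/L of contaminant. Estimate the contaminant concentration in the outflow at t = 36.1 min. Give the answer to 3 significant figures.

Species balance on the tank: V dC/dt = Q(C_in − C).
Rewrite as dC/dt + C/τ = C_in/τ, τ = V/Q = 19.507 min.
Solution: C(t) = C_in + (C₀ − C_in) e^(−t/τ).
C(36.1) = 4.63 + (0.0414 − 4.63)·e^(−36.1/19.507) = 4.63 + (-4.5886)·0.15713 = 3.9090 mg/L.

3.91 mg/L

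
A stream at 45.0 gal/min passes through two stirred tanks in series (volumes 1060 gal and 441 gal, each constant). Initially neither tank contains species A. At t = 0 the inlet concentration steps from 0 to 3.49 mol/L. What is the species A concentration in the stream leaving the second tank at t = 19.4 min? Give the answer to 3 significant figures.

Time constants: τᵢ = Vᵢ/Q for each well-mixed tank.
τ₁ = 1060/45.0 = 23.556 min; τ₂ = 441/45.0 = 9.8000 min.
Tank 1: C₁ = C_in(1 − e^(−t/τ₁)). Tank 2 (τ₁ ≠ τ₂): C₂ = C_in[1 − (τ₁ e^(−t/τ₁) − τ₂ e^(−t/τ₂))/(τ₁ − τ₂)].
At t = 19.4: e^(−t/τ₁) = 0.43886, e^(−t/τ₂) = 0.13813.
C₂ = 3.49·[1 − (23.556·0.43886 − 9.8000·0.13813)/(13.756)] = 3.49·0.34689 = 1.2107 mol/L.

1.21 mol/L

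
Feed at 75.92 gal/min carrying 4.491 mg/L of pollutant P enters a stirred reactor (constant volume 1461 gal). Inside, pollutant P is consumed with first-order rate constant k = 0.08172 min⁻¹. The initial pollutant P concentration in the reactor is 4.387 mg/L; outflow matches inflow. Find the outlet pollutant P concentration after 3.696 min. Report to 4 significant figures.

Species balance: V dC/dt = Q C_in − Q C − k V C.
dC/dt = (Q/V) C_in − (Q/V + k) C; effective rate a = Q/V + k = 0.0519644 + 0.08172 = 0.133684 min⁻¹.
C_ss = Q C_in/(Q + kV) = 1.74569 mg/L; C(t) = C_ss + (C₀ − C_ss) e^(−a t).
C(3.696) = 1.74569 + (2.64131)·e^(−0.133684·3.696) = 1.74569 + (2.64131)·0.610121 = 3.35721 mg/L.

3.357 mg/L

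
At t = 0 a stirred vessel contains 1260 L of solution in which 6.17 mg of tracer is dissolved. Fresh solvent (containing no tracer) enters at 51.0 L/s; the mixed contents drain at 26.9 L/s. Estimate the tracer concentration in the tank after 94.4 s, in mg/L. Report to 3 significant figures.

Total volume: dV/dt = Q_in − Q_out = 24.100 L/s, so V(t) = 1260 + 24.100 t and V(94.4) = 3535.0 L.
No tracer enters, so dm/dt = −Q_out · (m/V).
Separate: dm/m = −Q_out dt/V(t) ⇒ ln(m/m₀) = −(Q_out/(Q_in−Q_out)) ln(V/V₀).
m = m₀ (V₀/V)^(Q_out/(Q_in−Q_out)) = 6.17 × (1260/3535.0)^(1.1162) = 1.9508 mg.
C = m/V = 1.9508/3535.0 = 0.00055184 mg/L.

0.000552 mg/L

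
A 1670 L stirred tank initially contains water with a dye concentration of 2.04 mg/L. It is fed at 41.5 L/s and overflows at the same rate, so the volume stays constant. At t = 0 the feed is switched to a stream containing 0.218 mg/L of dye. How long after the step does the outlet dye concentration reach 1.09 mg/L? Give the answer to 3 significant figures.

29.7 s

Species balance: V dC/dt = Q(C_in − C) ⇒ τ = V/Q = 40.241 s.
C(t) = C_in + (C₀ − C_in) e^(−t/τ). Set C = 1.09 and solve for t:
e^(−t/τ) = (C − C_in)/(C₀ − C_in) = (1.09 − 0.218)/(2.04 − 0.218) = 0.47859
t = −τ ln(…) = 40.241 × 0.73690 = 29.654 s.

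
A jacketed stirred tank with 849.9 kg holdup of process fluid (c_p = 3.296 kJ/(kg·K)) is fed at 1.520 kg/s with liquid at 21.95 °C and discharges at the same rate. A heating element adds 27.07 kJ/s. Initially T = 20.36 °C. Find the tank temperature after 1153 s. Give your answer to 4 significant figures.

First-law balance (no shaft work): M c_p dT/dt = ṁ c_p (T_in − T) + 27.07.
Rearrange: dT/dt = (T_ss − T)/τ with τ = M/ṁ = 559.145 s and T_ss = T_in + Q̇/(ṁ c_p) = 27.3533 °C.
T approaches T_ss exponentially: T(t) = T_ss + (T₀ − T_ss) e^(−t/τ).
T(1153) = 27.3533 + (-6.99328)·e^(−1153/559.145) = 27.3533 + (-6.99328)·0.127189 = 26.4638 °C.

26.46 °C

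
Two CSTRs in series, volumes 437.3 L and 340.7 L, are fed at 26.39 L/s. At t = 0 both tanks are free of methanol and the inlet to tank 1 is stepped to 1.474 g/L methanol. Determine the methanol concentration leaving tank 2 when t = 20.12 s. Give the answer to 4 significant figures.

Species balance on tank i: dCᵢ/dt = (Cᵢ₋₁ − Cᵢ)/τᵢ with τᵢ = Vᵢ/Q.
τ₁ = 437.3/26.39 = 16.5707 s; τ₂ = 340.7/26.39 = 12.9102 s.
Solving the cascade with C₁(0)=C₂(0)=0 gives C₂(t) = C_in[1 − (τ₁ e^(−t/τ₁) − τ₂ e^(−t/τ₂))/(τ₁ − τ₂)].
At t = 20.12: e^(−t/τ₁) = 0.296949, e^(−t/τ₂) = 0.210460.
C₂ = 1.474·[1 − (16.5707·0.296949 − 12.9102·0.210460)/(3.66048)] = 1.474·0.398011 = 0.586668 g/L.

0.5867 g/L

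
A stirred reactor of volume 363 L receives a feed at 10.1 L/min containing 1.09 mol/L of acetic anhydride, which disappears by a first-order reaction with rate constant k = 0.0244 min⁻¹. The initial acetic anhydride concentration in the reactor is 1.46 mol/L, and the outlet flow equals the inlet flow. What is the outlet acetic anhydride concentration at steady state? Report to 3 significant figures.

0.581 mol/L

Accumulation = in − out − consumed: V dC/dt = Q C_in − Q C − k V C.
At steady state: 0 = Q C_in − (Q + kV) C_ss, so C_ss = Q C_in/(Q + kV).
C_ss = 10.1·1.09/(10.1 + 0.0244·363) = 11.009/18.957 = 0.58073 mol/L.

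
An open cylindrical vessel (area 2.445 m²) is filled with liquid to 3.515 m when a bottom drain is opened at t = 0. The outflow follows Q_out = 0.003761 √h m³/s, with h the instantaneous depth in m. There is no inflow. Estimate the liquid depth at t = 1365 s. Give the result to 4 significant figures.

Accumulation of liquid (constant cross-section A): A dh/dt = −0.003761 √h.
∫ h^(−1/2) dh = −(0.003761/A) ∫ dt, giving 2√h = 2√h₀ − (0.003761/A) t.
√h = √3.515 − 0.003761·1365/(2·2.445) = 1.87483 − 1.04985 = 0.824984.
h = 0.824984² = 0.680598 m.

0.6806 m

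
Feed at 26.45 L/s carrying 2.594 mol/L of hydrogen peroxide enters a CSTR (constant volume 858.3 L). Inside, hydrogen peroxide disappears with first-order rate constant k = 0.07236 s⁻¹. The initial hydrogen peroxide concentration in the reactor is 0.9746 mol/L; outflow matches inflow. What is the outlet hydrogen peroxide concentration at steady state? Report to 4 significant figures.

0.7748 mol/L

Accumulation = in − out − consumed: V dC/dt = Q C_in − Q C − k V C.
At steady state: 0 = Q C_in − (Q + kV) C_ss, so C_ss = Q C_in/(Q + kV).
C_ss = 26.45·2.594/(26.45 + 0.07236·858.3) = 68.6113/88.5566 = 0.774774 mol/L.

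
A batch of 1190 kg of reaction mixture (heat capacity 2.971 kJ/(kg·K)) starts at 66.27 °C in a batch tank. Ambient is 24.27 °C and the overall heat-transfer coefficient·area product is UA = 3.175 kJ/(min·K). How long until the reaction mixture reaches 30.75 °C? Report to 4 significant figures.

2081 min

M c_p dT/dt = −UA(T − T_amb).
τ = M c_p/UA = 1113.54 min; T_ss = T_amb = 24.2700 °C.
T(t) = T_ss + (T₀ − T_ss)e^(−t/τ); set T = 30.75:
t = −τ ln[(T − T_ss)/(T₀ − T_ss)] = −1113.54 · ln(0.154286) = 2081.15 min.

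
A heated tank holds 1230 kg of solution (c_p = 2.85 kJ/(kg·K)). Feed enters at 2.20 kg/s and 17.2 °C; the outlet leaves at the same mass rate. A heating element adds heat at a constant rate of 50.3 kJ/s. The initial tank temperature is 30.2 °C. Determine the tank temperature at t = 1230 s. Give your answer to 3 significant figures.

25.8 °C

M c_p dT/dt = ṁ c_p (T_in − T) + Q̇.
Rearrange: dT/dt = (T_ss − T)/τ with τ = M/ṁ = 559.09 s and T_ss = T_in + Q̇/(ṁ c_p) = 25.222 °C.
Solution: T(t) = T_ss + (T₀ − T_ss) e^(−t/τ).
T(1230) = 25.222 + (4.9777)·e^(−1230/559.09) = 25.222 + (4.9777)·0.11080 = 25.774 °C.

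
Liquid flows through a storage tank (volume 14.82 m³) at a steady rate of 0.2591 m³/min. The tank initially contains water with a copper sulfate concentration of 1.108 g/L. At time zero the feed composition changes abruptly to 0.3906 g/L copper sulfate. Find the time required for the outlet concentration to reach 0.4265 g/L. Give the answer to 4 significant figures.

Transient balance on the dissolved component: V dC/dt = Q(C_in − C), so τ = V/Q = 57.1980 min.
C(t) = C_in + (C₀ − C_in) e^(−t/τ). Set C = 0.4265 and solve for t:
e^(−t/τ) = (C − C_in)/(C₀ − C_in) = (0.4265 − 0.3906)/(1.108 − 0.3906) = 0.0500418
t = −τ ln(…) = 57.1980 × 2.99490 = 171.302 min.

171.3 min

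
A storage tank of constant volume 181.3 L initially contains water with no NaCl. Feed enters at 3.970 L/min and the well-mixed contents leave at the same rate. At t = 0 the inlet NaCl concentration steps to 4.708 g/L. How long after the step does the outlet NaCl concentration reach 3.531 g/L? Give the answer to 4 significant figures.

63.31 min

Species balance: V dC/dt = Q(C_in − C) ⇒ τ = V/Q = 45.6675 min.
C(t) = C_in + (C₀ − C_in) e^(−t/τ). Set C = 3.531 and solve for t:
e^(−t/τ) = (C − C_in)/(C₀ − C_in) = (3.531 − 4.708)/(0 − 4.708) = 0.250000
t = −τ ln(…) = 45.6675 × 1.38629 = 63.3086 min.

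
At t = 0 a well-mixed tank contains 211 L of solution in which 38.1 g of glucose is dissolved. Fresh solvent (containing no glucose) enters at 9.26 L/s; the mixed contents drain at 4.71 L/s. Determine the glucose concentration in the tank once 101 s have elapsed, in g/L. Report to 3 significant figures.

0.0172 g/L

Let m(t) be the amount of glucose. Volume: V(t) = V₀ + (Q_in − Q_out) t = 211 + 4.5500 t; V(101) = 670.55 L.
Species balance (pure solvent in): dm/dt = −Q_out · m/V(t).
dm/m = −Q_out dt/(V₀ + 4.5500 t); integrating gives ln(m/m₀) = −(Q_out/(Q_in−Q_out)) ln(V/V₀).
m = m₀ (V₀/V)^(Q_out/(Q_in−Q_out)) = 38.1 × (211/670.55)^(1.0352) = 11.511 g.
C = m/V = 11.511/670.55 = 0.017167 g/L.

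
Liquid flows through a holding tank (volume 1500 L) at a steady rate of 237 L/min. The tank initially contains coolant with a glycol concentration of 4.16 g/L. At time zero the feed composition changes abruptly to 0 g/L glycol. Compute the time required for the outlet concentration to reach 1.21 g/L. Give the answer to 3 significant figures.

Accumulation = in − out for the solute gives V dC/dt = Q(C_in − C), so τ = V/Q = 6.3291 min.
C(t) = C_in + (C₀ − C_in) e^(−t/τ). Set C = 1.21 and solve for t:
e^(−t/τ) = (C − C_in)/(C₀ − C_in) = (1.21 − 0)/(4.16 − 0) = 0.29087
t = −τ ln(…) = 6.3291 × 1.2349 = 7.8158 min.

7.82 min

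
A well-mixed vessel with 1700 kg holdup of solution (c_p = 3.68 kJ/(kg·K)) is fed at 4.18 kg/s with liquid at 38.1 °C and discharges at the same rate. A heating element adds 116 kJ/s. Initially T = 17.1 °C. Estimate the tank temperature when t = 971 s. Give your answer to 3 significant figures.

43.0 °C

M c_p dT/dt = ṁ c_p (T_in − T) + Q̇.
τ = M/ṁ = 406.70 s; T_ss = T_in + Q̇/(ṁ c_p) = 38.1 + 116/(4.18·3.68) = 45.641 °C.
This is linear first-order; T(t) = T_ss + (T₀ − T_ss) e^(−t/τ).
T(971) = 45.641 + (-28.541)·e^(−971/406.70) = 45.641 + (-28.541)·0.091857 = 43.019 °C.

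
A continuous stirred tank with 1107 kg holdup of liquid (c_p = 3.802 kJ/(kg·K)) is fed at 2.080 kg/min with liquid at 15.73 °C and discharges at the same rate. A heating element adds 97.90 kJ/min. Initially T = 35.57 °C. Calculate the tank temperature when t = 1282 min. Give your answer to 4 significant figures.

28.78 °C

M c_p dT/dt = ṁ c_p (T_in − T) + Q̇.
τ = M/ṁ = 532.212 min; T_ss = T_in + Q̇/(ṁ c_p) = 15.73 + 97.90/(2.080·3.802) = 28.1096 °C.
This is linear first-order; T(t) = T_ss + (T₀ − T_ss) e^(−t/τ).
T(1282) = 28.1096 + (7.46038)·e^(−1282/532.212) = 28.1096 + (7.46038)·0.0899216 = 28.7805 °C.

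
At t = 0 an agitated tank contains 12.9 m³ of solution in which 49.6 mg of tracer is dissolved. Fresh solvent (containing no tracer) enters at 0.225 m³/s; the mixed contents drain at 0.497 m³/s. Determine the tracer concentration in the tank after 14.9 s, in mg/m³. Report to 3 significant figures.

Let m(t) be the amount of tracer. Volume: V(t) = V₀ + (Q_in − Q_out) t = 12.9 − 0.27200 t; V(14.9) = 8.8472 m³.
Solute balance: dm/dt = 0 − Q_out C = −Q_out m/V(t).
dm/m = −Q_out dt/(V₀ − 0.27200 t); integrating gives ln(m/m₀) = −(Q_out/(Q_in−Q_out)) ln(V/V₀).
m = m₀ (V₀/V)^(Q_out/(Q_in−Q_out)) = 49.6 × (12.9/8.8472)^(-1.8272) = 24.901 mg.
C = m/V = 24.901/8.8472 = 2.8146 mg/m³.

2.81 mg/m³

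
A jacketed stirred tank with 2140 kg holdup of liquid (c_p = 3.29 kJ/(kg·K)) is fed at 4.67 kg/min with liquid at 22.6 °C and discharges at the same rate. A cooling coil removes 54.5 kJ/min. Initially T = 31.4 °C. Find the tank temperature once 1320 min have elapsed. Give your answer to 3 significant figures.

19.7 °C

First-law balance (no shaft work): M c_p dT/dt = ṁ c_p (T_in − T) − 54.5.
Rearrange: dT/dt = (T_ss − T)/τ with τ = M/ṁ = 458.24 min and T_ss = T_in − Q̇/(ṁ c_p) = 19.053 °C.
Integrating: T(t) = T_ss + (T₀ − T_ss) e^(−t/τ).
T(1320) = 19.053 + (12.347)·e^(−1320/458.24) = 19.053 + (12.347)·0.056103 = 19.746 °C.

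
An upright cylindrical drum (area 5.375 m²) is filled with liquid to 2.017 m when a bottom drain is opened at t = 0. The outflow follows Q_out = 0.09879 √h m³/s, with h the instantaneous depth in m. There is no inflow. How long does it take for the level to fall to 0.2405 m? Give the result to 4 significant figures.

101.2 s

With no inflow, A dh/dt = −0.09879 √h.
Separate and integrate: 2(√h − √h₀) = −(0.09879/A) t.
t = 2A(√h₀ − √h)/0.09879 = 2·5.375·(√2.017 − √0.2405)/0.09879
  = 10.7500 × (1.42021 − 0.490408) / 0.09879 = 101.178 s.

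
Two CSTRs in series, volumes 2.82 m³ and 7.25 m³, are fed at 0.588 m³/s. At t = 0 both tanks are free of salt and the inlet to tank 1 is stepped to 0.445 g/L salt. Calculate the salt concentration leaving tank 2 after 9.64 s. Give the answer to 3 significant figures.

0.150 g/L

Time constants: τᵢ = Vᵢ/Q for each well-mixed tank.
τ₁ = 2.82/0.588 = 4.7959 s; τ₂ = 7.25/0.588 = 12.330 s.
Tank 1: C₁ = C_in(1 − e^(−t/τ₁)). Tank 2 (τ₁ ≠ τ₂): C₂ = C_in[1 − (τ₁ e^(−t/τ₁) − τ₂ e^(−t/τ₂))/(τ₁ − τ₂)].
At t = 9.64: e^(−t/τ₁) = 0.13398, e^(−t/τ₂) = 0.45756.
C₂ = 0.445·[1 − (4.7959·0.13398 − 12.330·0.45756)/(-7.5340)] = 0.445·0.33645 = 0.14972 g/L.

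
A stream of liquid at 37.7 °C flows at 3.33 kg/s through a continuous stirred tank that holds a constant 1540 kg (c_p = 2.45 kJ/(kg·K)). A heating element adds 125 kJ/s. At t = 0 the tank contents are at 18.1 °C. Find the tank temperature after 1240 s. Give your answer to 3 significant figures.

50.6 °C

M c_p dT/dt = ṁ c_p (T_in − T) + Q̇.
τ = M/ṁ = 462.46 s; T_ss = T_in + Q̇/(ṁ c_p) = 37.7 + 125/(3.33·2.45) = 53.021 °C.
Integrating: T(t) = T_ss + (T₀ − T_ss) e^(−t/τ).
T(1240) = 53.021 + (-34.921)·e^(−1240/462.46) = 53.021 + (-34.921)·0.068474 = 50.630 °C.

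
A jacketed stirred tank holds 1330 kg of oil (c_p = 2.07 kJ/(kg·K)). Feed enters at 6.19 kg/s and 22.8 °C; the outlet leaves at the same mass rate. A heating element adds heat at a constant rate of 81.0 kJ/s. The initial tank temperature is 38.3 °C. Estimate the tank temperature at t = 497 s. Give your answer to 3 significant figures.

30.0 °C

M c_p dT/dt = ṁ c_p (T_in − T) + Q̇.
Rearrange: dT/dt = (T_ss − T)/τ with τ = M/ṁ = 214.86 s and T_ss = T_in + Q̇/(ṁ c_p) = 29.122 °C.
Integrating: T(t) = T_ss + (T₀ − T_ss) e^(−t/τ).
T(497) = 29.122 + (9.1784)·e^(−497/214.86) = 29.122 + (9.1784)·0.098953 = 30.030 °C.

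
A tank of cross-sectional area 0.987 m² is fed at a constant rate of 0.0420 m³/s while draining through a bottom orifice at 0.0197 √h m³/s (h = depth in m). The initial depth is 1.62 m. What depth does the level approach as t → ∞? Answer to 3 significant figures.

4.55 m

A dh/dt = Q_in − 0.0197 √h. Steady state requires inflow = outflow:
Q_in = 0.0197 √h_ss ⇒ √h_ss = 0.0420/0.0197 = 2.1320.
h_ss = 2.1320² = 4.5453 m. (Since h₀ = 1.62 m < h_ss, the level will rise toward this value.)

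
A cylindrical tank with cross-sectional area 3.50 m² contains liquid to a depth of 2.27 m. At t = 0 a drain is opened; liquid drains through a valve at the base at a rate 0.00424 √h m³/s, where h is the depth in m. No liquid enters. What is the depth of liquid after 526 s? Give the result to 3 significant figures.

Unsteady balance on liquid volume: A dh/dt = −0.00424 √h.
∫ h^(−1/2) dh = −(0.00424/A) ∫ dt, giving 2√h = 2√h₀ − (0.00424/A) t.
√h = √2.27 − 0.00424·526/(2·3.50) = 1.5067 − 0.31861 = 1.1880.
h = 1.1880² = 1.4115 m.

1.41 m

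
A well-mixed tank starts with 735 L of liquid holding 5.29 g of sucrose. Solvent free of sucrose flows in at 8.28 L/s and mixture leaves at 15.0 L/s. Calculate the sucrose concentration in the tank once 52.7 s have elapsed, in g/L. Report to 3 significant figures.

Total volume: dV/dt = Q_in − Q_out = -6.7200 L/s, so V(t) = 735 − 6.7200 t and V(52.7) = 380.86 L.
Solute balance: dm/dt = 0 − Q_out C = −Q_out m/V(t).
dm/m = −Q_out dt/(V₀ − 6.7200 t); integrating gives ln(m/m₀) = −(Q_out/(Q_in−Q_out)) ln(V/V₀).
m = m₀ (V₀/V)^(Q_out/(Q_in−Q_out)) = 5.29 × (735/380.86)^(-2.2321) = 1.2193 g.
C = m/V = 1.2193/380.86 = 0.0032015 g/L.

0.00320 g/L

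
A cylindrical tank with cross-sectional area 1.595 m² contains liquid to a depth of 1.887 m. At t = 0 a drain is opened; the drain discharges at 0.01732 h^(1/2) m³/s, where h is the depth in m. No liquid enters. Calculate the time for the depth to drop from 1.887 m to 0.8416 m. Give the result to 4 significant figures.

84.04 s

A dh/dt = −Q_out = −0.01732 √h.
Separate and integrate: 2(√h − √h₀) = −(0.01732/A) t.
t = 2A(√h₀ − √h)/0.01732 = 2·1.595·(√1.887 − √0.8416)/0.01732
  = 3.19000 × (1.37368 − 0.917388) / 0.01732 = 84.0402 s.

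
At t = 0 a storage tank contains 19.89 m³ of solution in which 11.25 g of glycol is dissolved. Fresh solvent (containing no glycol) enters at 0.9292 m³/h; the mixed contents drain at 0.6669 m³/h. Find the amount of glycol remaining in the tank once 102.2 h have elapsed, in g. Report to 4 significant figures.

1.285 g

Let m(t) be the amount of glycol. Volume: V(t) = V₀ + (Q_in − Q_out) t = 19.89 + 0.262300 t; V(102.2) = 46.6971 m³.
Solute balance: dm/dt = 0 − Q_out C = −Q_out m/V(t).
dm/m = −Q_out dt/(V₀ + 0.262300 t); integrating gives ln(m/m₀) = −(Q_out/(Q_in−Q_out)) ln(V/V₀).
m = m₀ (V₀/V)^(Q_out/(Q_in−Q_out)) = 11.25 × (19.89/46.6971)^(2.54251) = 1.28458 g.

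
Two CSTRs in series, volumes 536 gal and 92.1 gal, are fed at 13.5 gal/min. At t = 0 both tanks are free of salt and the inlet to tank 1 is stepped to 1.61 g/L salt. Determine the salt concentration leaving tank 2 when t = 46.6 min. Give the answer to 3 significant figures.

Species balance on tank i: dCᵢ/dt = (Cᵢ₋₁ − Cᵢ)/τᵢ with τᵢ = Vᵢ/Q.
τ₁ = 536/13.5 = 39.704 min; τ₂ = 92.1/13.5 = 6.8222 min.
Solving the cascade with C₁(0)=C₂(0)=0 gives C₂(t) = C_in[1 − (τ₁ e^(−t/τ₁) − τ₂ e^(−t/τ₂))/(τ₁ − τ₂)].
At t = 46.6: e^(−t/τ₁) = 0.30922, e^(−t/τ₂) = 0.0010802.
C₂ = 1.61·[1 − (39.704·0.30922 − 6.8222·0.0010802)/(32.881)] = 1.61·0.62684 = 1.0092 g/L.

1.01 g/L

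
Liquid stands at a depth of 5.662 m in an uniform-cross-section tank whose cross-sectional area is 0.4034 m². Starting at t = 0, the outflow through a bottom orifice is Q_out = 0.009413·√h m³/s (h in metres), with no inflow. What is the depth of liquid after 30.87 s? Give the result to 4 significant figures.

With no inflow, A dh/dt = −0.009413 √h.
Separate and integrate: 2(√h − √h₀) = −(0.009413/A) t.
√h = √5.662 − 0.009413·30.87/(2·0.4034) = 2.37950 − 0.360163 = 2.01933.
h = 2.01933² = 4.07771 m.

4.078 m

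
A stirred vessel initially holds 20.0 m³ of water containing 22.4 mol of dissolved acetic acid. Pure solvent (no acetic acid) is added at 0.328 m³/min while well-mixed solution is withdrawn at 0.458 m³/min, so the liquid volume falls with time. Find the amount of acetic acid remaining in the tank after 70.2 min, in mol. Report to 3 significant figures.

Total volume: dV/dt = Q_in − Q_out = -0.13000 m³/min, so V(t) = 20.0 − 0.13000 t and V(70.2) = 10.874 m³.
Species balance (pure solvent in): dm/dt = −Q_out · m/V(t).
dm/m = −Q_out dt/(V₀ − 0.13000 t); integrating gives ln(m/m₀) = −(Q_out/(Q_in−Q_out)) ln(V/V₀).
m = m₀ (V₀/V)^(Q_out/(Q_in−Q_out)) = 22.4 × (20.0/10.874)^(-3.5231) = 2.6176 mol.

2.62 mol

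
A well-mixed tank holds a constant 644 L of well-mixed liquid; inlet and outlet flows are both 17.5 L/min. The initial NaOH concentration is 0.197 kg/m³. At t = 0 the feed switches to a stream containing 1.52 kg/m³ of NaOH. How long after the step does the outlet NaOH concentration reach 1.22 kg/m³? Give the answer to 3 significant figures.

54.6 min

Species balance: V dC/dt = Q(C_in − C) ⇒ τ = V/Q = 36.800 min.
C(t) = C_in + (C₀ − C_in) e^(−t/τ). Set C = 1.22 and solve for t:
e^(−t/τ) = (C − C_in)/(C₀ − C_in) = (1.22 − 1.52)/(0.197 − 1.52) = 0.22676
t = −τ ln(…) = 36.800 × 1.4839 = 54.607 min.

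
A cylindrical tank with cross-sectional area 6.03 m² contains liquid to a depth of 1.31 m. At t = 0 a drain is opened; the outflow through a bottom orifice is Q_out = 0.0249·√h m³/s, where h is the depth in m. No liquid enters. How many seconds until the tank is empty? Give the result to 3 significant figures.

With no inflow, A dh/dt = −0.0249 √h.
Separate and integrate: 2(√h − √h₀) = −(0.0249/A) t.
Set h = 0: 2√h₀ = (0.0249/A) t_empty ⇒ t_empty = 2A√h₀/0.0249.
t_empty = 2·6.03·√1.31/0.0249 = 12.060·1.1446/0.0249 = 554.35 s.

554 s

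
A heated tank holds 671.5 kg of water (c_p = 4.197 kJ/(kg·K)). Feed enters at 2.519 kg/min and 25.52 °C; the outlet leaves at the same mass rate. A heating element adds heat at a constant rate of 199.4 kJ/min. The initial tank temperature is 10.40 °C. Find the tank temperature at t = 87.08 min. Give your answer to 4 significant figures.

Energy balance: M c_p dT/dt = ṁ c_p (T_in − T) + 199.4.
Rearrange: dT/dt = (T_ss − T)/τ with τ = M/ṁ = 266.574 min and T_ss = T_in + Q̇/(ṁ c_p) = 44.3807 °C.
Solution: T(t) = T_ss + (T₀ − T_ss) e^(−t/τ).
T(87.08) = 44.3807 + (-33.9807)·e^(−87.08/266.574) = 44.3807 + (-33.9807)·0.721326 = 19.8695 °C.

19.87 °C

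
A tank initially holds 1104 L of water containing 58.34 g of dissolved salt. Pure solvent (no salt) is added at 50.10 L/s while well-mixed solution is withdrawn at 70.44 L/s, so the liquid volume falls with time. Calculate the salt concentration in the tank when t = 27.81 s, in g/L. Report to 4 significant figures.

Total volume: dV/dt = Q_in − Q_out = -20.3400 L/s, so V(t) = 1104 − 20.3400 t and V(27.81) = 538.345 L.
No salt enters, so dm/dt = −Q_out · (m/V).
dm/m = −Q_out dt/(V₀ − 20.3400 t); integrating gives ln(m/m₀) = −(Q_out/(Q_in−Q_out)) ln(V/V₀).
m = m₀ (V₀/V)^(Q_out/(Q_in−Q_out)) = 58.34 × (1104/538.345)^(-3.46313) = 4.85051 g.
C = m/V = 4.85051/538.345 = 0.00901004 g/L.

0.009010 g/L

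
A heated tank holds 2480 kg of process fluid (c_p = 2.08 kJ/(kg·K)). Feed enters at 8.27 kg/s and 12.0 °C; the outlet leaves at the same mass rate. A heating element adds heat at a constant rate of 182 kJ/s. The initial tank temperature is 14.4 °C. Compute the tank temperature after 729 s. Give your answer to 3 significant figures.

21.9 °C

Heat balance on the well-mixed liquid: M c_p dT/dt = ṁ c_p (T_in − T) + 182.
Rearrange: dT/dt = (T_ss − T)/τ with τ = M/ṁ = 299.88 s and T_ss = T_in + Q̇/(ṁ c_p) = 22.580 °C.
T approaches T_ss exponentially: T(t) = T_ss + (T₀ − T_ss) e^(−t/τ).
T(729) = 22.580 + (-8.1804)·e^(−729/299.88) = 22.580 + (-8.1804)·0.087951 = 21.861 °C.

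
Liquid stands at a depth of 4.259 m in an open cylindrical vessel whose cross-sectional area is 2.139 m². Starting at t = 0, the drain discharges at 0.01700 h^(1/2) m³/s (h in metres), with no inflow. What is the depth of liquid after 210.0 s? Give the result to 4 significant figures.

A dh/dt = −Q_out = −0.01700 √h.
This is separable: 2 d(√h)/dt = −0.01700/A, so √h = √h₀ − (0.01700/(2A)) t.
√h = √4.259 − 0.01700·210.0/(2·2.139) = 2.06373 − 0.834502 = 1.22923.
h = 1.22923² = 1.51101 m.

1.511 m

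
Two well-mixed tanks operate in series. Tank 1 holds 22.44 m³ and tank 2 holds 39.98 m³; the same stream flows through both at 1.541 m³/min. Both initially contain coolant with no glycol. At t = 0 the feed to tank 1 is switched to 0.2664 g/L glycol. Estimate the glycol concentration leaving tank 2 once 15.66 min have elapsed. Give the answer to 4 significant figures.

Time constants: τᵢ = Vᵢ/Q for each well-mixed tank.
τ₁ = 22.44/1.541 = 14.5620 min; τ₂ = 39.98/1.541 = 25.9442 min.
Tank 1: C₁ = C_in(1 − e^(−t/τ₁)). Tank 2 (τ₁ ≠ τ₂): C₂ = C_in[1 − (τ₁ e^(−t/τ₁) − τ₂ e^(−t/τ₂))/(τ₁ − τ₂)].
At t = 15.66: e^(−t/τ₁) = 0.341160, e^(−t/τ₂) = 0.546838.
C₂ = 0.2664·[1 − (14.5620·0.341160 − 25.9442·0.546838)/(-11.3822)] = 0.2664·0.190026 = 0.0506230 g/L.

0.05062 g/L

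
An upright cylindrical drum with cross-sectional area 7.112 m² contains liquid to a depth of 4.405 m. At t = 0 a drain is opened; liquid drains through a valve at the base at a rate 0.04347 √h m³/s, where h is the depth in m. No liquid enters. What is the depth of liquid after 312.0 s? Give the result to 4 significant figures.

1.312 m

With no inflow, A dh/dt = −0.04347 √h.
This is separable: 2 d(√h)/dt = −0.04347/A, so √h = √h₀ − (0.04347/(2A)) t.
√h = √4.405 − 0.04347·312.0/(2·7.112) = 2.09881 − 0.953504 = 1.14531.
h = 1.14531² = 1.31172 m.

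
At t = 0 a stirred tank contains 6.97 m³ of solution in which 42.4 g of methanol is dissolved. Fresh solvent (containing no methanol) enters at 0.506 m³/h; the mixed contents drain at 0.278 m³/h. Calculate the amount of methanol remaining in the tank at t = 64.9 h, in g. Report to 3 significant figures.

10.6 g

Total volume: dV/dt = Q_in − Q_out = 0.22800 m³/h, so V(t) = 6.97 + 0.22800 t and V(64.9) = 21.767 m³.
Solute balance: dm/dt = 0 − Q_out C = −Q_out m/V(t).
dm/m = −Q_out dt/(V₀ + 0.22800 t); integrating gives ln(m/m₀) = −(Q_out/(Q_in−Q_out)) ln(V/V₀).
m = m₀ (V₀/V)^(Q_out/(Q_in−Q_out)) = 42.4 × (6.97/21.767)^(1.2193) = 10.576 g.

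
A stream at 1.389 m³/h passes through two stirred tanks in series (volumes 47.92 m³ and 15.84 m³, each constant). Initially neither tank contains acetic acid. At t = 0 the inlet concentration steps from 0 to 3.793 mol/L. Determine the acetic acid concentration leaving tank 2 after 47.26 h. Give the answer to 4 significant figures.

2.383 mol/L

Each tank obeys Vᵢ dCᵢ/dt = Q(Cᵢ₋₁ − Cᵢ), so τᵢ = Vᵢ/Q.
τ₁ = 47.92/1.389 = 34.4996 h; τ₂ = 15.84/1.389 = 11.4039 h.
Solving the cascade with C₁(0)=C₂(0)=0 gives C₂(t) = C_in[1 − (τ₁ e^(−t/τ₁) − τ₂ e^(−t/τ₂))/(τ₁ − τ₂)].
At t = 47.26: e^(−t/τ₁) = 0.254140, e^(−t/τ₂) = 0.0158561.
C₂ = 3.793·[1 − (34.4996·0.254140 − 11.4039·0.0158561)/(23.0958)] = 3.793·0.628203 = 2.38278 mol/L.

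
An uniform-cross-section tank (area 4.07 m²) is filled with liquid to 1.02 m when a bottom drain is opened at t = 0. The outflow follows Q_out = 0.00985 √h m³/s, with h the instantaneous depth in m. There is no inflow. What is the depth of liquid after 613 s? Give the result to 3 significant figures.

0.0719 m

Unsteady balance on liquid volume: A dh/dt = −0.00985 √h.
This is separable: 2 d(√h)/dt = −0.00985/A, so √h = √h₀ − (0.00985/(2A)) t.
√h = √1.02 − 0.00985·613/(2·4.07) = 1.0100 − 0.74178 = 0.26818.
h = 0.26818² = 0.071918 m.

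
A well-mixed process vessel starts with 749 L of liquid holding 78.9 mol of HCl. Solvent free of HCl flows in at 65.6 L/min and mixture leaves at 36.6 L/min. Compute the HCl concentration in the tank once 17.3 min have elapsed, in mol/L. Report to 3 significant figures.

0.0330 mol/L

Let m(t) be the amount of HCl. Volume: V(t) = V₀ + (Q_in − Q_out) t = 749 + 29.000 t; V(17.3) = 1250.7 L.
Solute balance: dm/dt = 0 − Q_out C = −Q_out m/V(t).
dm/m = −Q_out dt/(V₀ + 29.000 t); integrating gives ln(m/m₀) = −(Q_out/(Q_in−Q_out)) ln(V/V₀).
m = m₀ (V₀/V)^(Q_out/(Q_in−Q_out)) = 78.9 × (749/1250.7)^(1.2621) = 41.310 mol.
C = m/V = 41.310/1250.7 = 0.033029 mol/L.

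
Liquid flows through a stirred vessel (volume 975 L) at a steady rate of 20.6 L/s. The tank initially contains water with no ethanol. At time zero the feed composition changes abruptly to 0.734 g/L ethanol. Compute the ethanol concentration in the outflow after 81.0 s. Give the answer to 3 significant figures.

Mass balance on the solute (V constant): V dC/dt = Q(C_in − C).
Rewrite as dC/dt + C/τ = C_in/τ, τ = V/Q = 47.330 s.
Integrating: C(t) = C_in + (C₀ − C_in) e^(−t/τ).
C(81.0) = 0.734 + (0 − 0.734)·e^(−81.0/47.330) = 0.734 + (-0.73400)·0.18062 = 0.60143 g/L.

0.601 g/L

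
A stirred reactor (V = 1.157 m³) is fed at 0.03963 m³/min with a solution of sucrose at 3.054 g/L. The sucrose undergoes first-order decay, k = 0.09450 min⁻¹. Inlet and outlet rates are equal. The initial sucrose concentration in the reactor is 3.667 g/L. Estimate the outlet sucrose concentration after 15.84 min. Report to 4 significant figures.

1.184 g/L

Accumulation = in − out − consumed: V dC/dt = Q C_in − Q C − k V C.
dC/dt = (Q/V) C_in − (Q/V + k) C; effective rate a = Q/V + k = 0.0342524 + 0.09450 = 0.128752 min⁻¹.
C_ss = Q C_in/(Q + kV) = 0.812465 g/L; C(t) = C_ss + (C₀ − C_ss) e^(−a t).
C(15.84) = 0.812465 + (2.85454)·e^(−0.128752·15.84) = 0.812465 + (2.85454)·0.130102 = 1.18385 g/L.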